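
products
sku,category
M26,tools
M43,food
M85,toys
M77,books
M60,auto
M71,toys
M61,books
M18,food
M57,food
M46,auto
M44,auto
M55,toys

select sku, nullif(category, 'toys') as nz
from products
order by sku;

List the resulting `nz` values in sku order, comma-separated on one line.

sku=M18: category=food vs toys: differ → food
sku=M26: category=tools vs toys: differ → tools
sku=M43: category=food vs toys: differ → food
sku=M44: category=auto vs toys: differ → auto
sku=M46: category=auto vs toys: differ → auto
sku=M55: category=toys vs toys: equal → NULL
sku=M57: category=food vs toys: differ → food
sku=M60: category=auto vs toys: differ → auto
sku=M61: category=books vs toys: differ → books
sku=M71: category=toys vs toys: equal → NULL
sku=M77: category=books vs toys: differ → books
sku=M85: category=toys vs toys: equal → NULL

food, tools, food, auto, auto, NULL, food, auto, books, NULL, books, NULL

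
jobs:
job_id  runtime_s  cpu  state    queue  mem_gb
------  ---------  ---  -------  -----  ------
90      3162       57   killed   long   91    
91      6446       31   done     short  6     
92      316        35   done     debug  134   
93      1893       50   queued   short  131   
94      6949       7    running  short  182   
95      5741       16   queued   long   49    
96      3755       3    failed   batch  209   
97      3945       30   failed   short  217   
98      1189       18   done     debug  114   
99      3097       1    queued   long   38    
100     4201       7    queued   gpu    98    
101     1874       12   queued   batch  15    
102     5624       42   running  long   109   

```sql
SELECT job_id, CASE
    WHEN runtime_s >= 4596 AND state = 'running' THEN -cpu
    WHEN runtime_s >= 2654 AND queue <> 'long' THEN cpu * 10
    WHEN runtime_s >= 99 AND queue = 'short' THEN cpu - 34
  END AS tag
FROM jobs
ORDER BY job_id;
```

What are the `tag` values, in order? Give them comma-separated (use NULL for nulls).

job_id=90: (no match → NULL) → NULL
job_id=91: runtime_s >= 2654 AND queue <> 'long' → 310
job_id=92: (no match → NULL) → NULL
job_id=93: runtime_s >= 99 AND queue = 'short' → 16
job_id=94: runtime_s >= 4596 AND state = 'running' → -7
job_id=95: (no match → NULL) → NULL
job_id=96: runtime_s >= 2654 AND queue <> 'long' → 30
job_id=97: runtime_s >= 2654 AND queue <> 'long' → 300
job_id=98: (no match → NULL) → NULL
job_id=99: (no match → NULL) → NULL
job_id=100: runtime_s >= 2654 AND queue <> 'long' → 70
job_id=101: (no match → NULL) → NULL
job_id=102: runtime_s >= 4596 AND state = 'running' → -42

NULL, 310, NULL, 16, -7, NULL, 30, 300, NULL, NULL, 70, NULL, -42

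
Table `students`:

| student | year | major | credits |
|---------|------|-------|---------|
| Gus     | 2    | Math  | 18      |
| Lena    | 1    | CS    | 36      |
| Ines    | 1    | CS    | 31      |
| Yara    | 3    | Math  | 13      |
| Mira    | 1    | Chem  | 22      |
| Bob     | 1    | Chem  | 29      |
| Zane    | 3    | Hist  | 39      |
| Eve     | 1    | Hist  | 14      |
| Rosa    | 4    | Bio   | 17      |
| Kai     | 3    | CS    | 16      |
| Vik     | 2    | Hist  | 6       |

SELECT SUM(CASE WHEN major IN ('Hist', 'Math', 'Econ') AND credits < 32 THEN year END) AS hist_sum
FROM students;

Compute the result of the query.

8

student=Gus: ✓ → 2
student=Lena: ✗
student=Ines: ✗
student=Yara: ✓ → 3
student=Mira: ✗
student=Bob: ✗
student=Zane: ✗
student=Eve: ✓ → 1
student=Rosa: ✗
student=Kai: ✗
student=Vik: ✓ → 2
hist_sum = 2 + 3 + 1 + 2 = 8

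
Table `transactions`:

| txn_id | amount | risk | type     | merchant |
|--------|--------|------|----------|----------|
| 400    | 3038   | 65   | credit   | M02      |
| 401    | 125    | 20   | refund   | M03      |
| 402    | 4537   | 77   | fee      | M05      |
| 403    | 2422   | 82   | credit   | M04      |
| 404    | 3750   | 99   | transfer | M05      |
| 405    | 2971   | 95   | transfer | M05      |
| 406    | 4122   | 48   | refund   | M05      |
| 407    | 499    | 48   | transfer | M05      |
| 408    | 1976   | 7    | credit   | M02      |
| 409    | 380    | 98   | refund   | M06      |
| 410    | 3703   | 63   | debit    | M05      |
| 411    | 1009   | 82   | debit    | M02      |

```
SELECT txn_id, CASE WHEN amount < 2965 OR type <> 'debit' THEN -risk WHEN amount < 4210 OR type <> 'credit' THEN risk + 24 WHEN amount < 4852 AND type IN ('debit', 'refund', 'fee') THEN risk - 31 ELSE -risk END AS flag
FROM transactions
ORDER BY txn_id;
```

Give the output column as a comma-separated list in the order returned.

txn_id=400: amount < 2965 OR type <> 'debit' → -65
txn_id=401: amount < 2965 OR type <> 'debit' → -20
txn_id=402: amount < 2965 OR type <> 'debit' → -77
txn_id=403: amount < 2965 OR type <> 'debit' → -82
txn_id=404: amount < 2965 OR type <> 'debit' → -99
txn_id=405: amount < 2965 OR type <> 'debit' → -95
txn_id=406: amount < 2965 OR type <> 'debit' → -48
txn_id=407: amount < 2965 OR type <> 'debit' → -48
txn_id=408: amount < 2965 OR type <> 'debit' → -7
txn_id=409: amount < 2965 OR type <> 'debit' → -98
txn_id=410: amount < 4210 OR type <> 'credit' → 87
txn_id=411: amount < 2965 OR type <> 'debit' → -82

-65, -20, -77, -82, -99, -95, -48, -48, -7, -98, 87, -82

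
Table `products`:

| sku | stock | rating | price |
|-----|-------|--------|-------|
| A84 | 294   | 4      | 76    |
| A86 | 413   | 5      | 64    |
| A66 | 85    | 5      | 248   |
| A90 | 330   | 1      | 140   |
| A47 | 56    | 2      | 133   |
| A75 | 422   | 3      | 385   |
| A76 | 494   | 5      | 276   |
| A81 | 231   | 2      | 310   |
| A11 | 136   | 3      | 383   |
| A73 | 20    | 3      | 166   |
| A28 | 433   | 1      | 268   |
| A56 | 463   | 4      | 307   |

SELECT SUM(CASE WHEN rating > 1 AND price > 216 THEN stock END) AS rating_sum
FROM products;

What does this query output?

sku=A84: ✗
sku=A86: ✗
sku=A66: ✓ → 85
sku=A90: ✗
sku=A47: ✗
sku=A75: ✓ → 422
sku=A76: ✓ → 494
sku=A81: ✓ → 231
sku=A11: ✓ → 136
sku=A73: ✗
sku=A28: ✗
sku=A56: ✓ → 463
rating_sum = 85 + 422 + 494 + 231 + 136 + 463 = 1831

1831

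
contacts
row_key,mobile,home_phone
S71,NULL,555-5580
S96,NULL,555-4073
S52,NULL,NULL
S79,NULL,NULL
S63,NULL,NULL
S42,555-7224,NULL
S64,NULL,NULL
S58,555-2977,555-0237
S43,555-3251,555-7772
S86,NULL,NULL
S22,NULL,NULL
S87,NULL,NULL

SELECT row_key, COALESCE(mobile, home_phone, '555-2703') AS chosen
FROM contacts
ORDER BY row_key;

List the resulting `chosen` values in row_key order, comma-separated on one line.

row_key=S22: mobile=NULL, home_phone=NULL, → literal 555-2703 → 555-2703
row_key=S42: mobile=555-7224 → 555-7224
row_key=S43: mobile=555-3251 → 555-3251
row_key=S52: mobile=NULL, home_phone=NULL, → literal 555-2703 → 555-2703
row_key=S58: mobile=555-2977 → 555-2977
row_key=S63: mobile=NULL, home_phone=NULL, → literal 555-2703 → 555-2703
row_key=S64: mobile=NULL, home_phone=NULL, → literal 555-2703 → 555-2703
row_key=S71: mobile=NULL, home_phone=555-5580 → 555-5580
row_key=S79: mobile=NULL, home_phone=NULL, → literal 555-2703 → 555-2703
row_key=S86: mobile=NULL, home_phone=NULL, → literal 555-2703 → 555-2703
row_key=S87: mobile=NULL, home_phone=NULL, → literal 555-2703 → 555-2703
row_key=S96: mobile=NULL, home_phone=555-4073 → 555-4073

555-2703, 555-7224, 555-3251, 555-2703, 555-2977, 555-2703, 555-2703, 555-5580, 555-2703, 555-2703, 555-2703, 555-4073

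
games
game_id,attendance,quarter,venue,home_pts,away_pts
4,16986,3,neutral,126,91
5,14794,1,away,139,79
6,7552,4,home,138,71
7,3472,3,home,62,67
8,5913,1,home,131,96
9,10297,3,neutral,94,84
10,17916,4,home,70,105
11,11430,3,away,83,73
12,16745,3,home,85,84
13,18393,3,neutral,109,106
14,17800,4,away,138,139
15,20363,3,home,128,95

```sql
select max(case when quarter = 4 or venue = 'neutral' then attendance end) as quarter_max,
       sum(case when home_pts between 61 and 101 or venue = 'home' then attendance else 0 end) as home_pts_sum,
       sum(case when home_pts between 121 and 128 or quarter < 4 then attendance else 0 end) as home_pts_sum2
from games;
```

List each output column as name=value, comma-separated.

[quarter_max: quarter = 4 or venue = 'neutral']
game_id=4: ✓ → 16986
game_id=5: ✗
game_id=6: ✓ → 7552
game_id=7: ✗
game_id=8: ✗
game_id=9: ✓ → 10297
game_id=10: ✓ → 17916
game_id=11: ✗
game_id=12: ✗
game_id=13: ✓ → 18393
game_id=14: ✓ → 17800
game_id=15: ✗
quarter_max = MAX(16986, 7552, 10297, 17916, 18393, 17800) = 18393
—
[home_pts_sum: home_pts between 61 and 101 or venue = 'home']
game_id=4: ✗
game_id=5: ✗
game_id=6: ✓ → 7552
game_id=7: ✓ → 3472
game_id=8: ✓ → 5913
game_id=9: ✓ → 10297
game_id=10: ✓ → 17916
game_id=11: ✓ → 11430
game_id=12: ✓ → 16745
game_id=13: ✗
game_id=14: ✗
game_id=15: ✓ → 20363
home_pts_sum = 7552 + 3472 + 5913 + 10297 + 17916 + 11430 + 16745 + 20363 = 93688
—
[home_pts_sum2: home_pts between 121 and 128 or quarter < 4]
game_id=4: ✓ → 16986
game_id=5: ✓ → 14794
game_id=6: ✗
game_id=7: ✓ → 3472
game_id=8: ✓ → 5913
game_id=9: ✓ → 10297
game_id=10: ✗
game_id=11: ✓ → 11430
game_id=12: ✓ → 16745
game_id=13: ✓ → 18393
game_id=14: ✗
game_id=15: ✓ → 20363
home_pts_sum2 = 16986 + 14794 + 3472 + 5913 + 10297 + 11430 + 16745 + 18393 + 20363 = 118393

quarter_max=18393, home_pts_sum=93688, home_pts_sum2=118393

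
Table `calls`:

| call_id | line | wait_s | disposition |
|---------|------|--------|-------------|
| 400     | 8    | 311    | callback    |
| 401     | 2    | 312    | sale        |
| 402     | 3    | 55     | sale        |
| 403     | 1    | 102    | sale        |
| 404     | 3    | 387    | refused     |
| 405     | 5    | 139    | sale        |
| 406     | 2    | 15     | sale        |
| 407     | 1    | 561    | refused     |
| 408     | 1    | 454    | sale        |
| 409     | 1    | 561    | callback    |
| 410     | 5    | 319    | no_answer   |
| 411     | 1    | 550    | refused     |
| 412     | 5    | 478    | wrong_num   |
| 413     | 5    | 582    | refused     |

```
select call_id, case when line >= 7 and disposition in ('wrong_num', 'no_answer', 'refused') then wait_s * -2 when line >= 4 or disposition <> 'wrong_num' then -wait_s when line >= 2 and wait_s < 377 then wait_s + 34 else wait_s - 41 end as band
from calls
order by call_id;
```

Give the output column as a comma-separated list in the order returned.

call_id=400: line >= 4 or disposition <> 'wrong_num' → -311
call_id=401: line >= 4 or disposition <> 'wrong_num' → -312
call_id=402: line >= 4 or disposition <> 'wrong_num' → -55
call_id=403: line >= 4 or disposition <> 'wrong_num' → -102
call_id=404: line >= 4 or disposition <> 'wrong_num' → -387
call_id=405: line >= 4 or disposition <> 'wrong_num' → -139
call_id=406: line >= 4 or disposition <> 'wrong_num' → -15
call_id=407: line >= 4 or disposition <> 'wrong_num' → -561
call_id=408: line >= 4 or disposition <> 'wrong_num' → -454
call_id=409: line >= 4 or disposition <> 'wrong_num' → -561
call_id=410: line >= 4 or disposition <> 'wrong_num' → -319
call_id=411: line >= 4 or disposition <> 'wrong_num' → -550
call_id=412: line >= 4 or disposition <> 'wrong_num' → -478
call_id=413: line >= 4 or disposition <> 'wrong_num' → -582

-311, -312, -55, -102, -387, -139, -15, -561, -454, -561, -319, -550, -478, -582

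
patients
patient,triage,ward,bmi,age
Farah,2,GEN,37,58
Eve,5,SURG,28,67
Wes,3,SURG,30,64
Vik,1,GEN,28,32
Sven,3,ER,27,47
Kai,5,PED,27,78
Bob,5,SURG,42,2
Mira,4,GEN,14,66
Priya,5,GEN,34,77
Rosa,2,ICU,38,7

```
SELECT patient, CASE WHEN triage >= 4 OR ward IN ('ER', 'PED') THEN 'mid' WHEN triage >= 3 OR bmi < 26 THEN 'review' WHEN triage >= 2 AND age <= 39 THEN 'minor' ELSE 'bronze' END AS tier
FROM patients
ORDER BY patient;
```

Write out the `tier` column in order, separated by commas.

patient=Bob: triage >= 4 OR ward IN ('ER', 'PED') → mid
patient=Eve: triage >= 4 OR ward IN ('ER', 'PED') → mid
patient=Farah: ELSE → bronze
patient=Kai: triage >= 4 OR ward IN ('ER', 'PED') → mid
patient=Mira: triage >= 4 OR ward IN ('ER', 'PED') → mid
patient=Priya: triage >= 4 OR ward IN ('ER', 'PED') → mid
patient=Rosa: triage >= 2 AND age <= 39 → minor
patient=Sven: triage >= 4 OR ward IN ('ER', 'PED') → mid
patient=Vik: ELSE → bronze
patient=Wes: triage >= 3 OR bmi < 26 → review

mid, mid, bronze, mid, mid, mid, minor, mid, bronze, review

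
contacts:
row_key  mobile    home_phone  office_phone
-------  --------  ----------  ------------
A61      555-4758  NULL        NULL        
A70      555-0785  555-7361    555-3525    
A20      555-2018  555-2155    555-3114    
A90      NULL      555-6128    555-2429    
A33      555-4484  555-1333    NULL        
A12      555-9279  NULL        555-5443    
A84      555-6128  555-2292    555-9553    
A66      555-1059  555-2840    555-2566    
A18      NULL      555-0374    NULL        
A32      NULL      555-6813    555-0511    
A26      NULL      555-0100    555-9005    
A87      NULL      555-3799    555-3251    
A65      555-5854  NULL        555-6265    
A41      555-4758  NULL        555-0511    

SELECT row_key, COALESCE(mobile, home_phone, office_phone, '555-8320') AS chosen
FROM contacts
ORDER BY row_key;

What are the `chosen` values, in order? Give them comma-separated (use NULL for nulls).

row_key=A12: mobile=555-9279 → 555-9279
row_key=A18: mobile=NULL, home_phone=555-0374 → 555-0374
row_key=A20: mobile=555-2018 → 555-2018
row_key=A26: mobile=NULL, home_phone=555-0100 → 555-0100
row_key=A32: mobile=NULL, home_phone=555-6813 → 555-6813
row_key=A33: mobile=555-4484 → 555-4484
row_key=A41: mobile=555-4758 → 555-4758
row_key=A61: mobile=555-4758 → 555-4758
row_key=A65: mobile=555-5854 → 555-5854
row_key=A66: mobile=555-1059 → 555-1059
row_key=A70: mobile=555-0785 → 555-0785
row_key=A84: mobile=555-6128 → 555-6128
row_key=A87: mobile=NULL, home_phone=555-3799 → 555-3799
row_key=A90: mobile=NULL, home_phone=555-6128 → 555-6128

555-9279, 555-0374, 555-2018, 555-0100, 555-6813, 555-4484, 555-4758, 555-4758, 555-5854, 555-1059, 555-0785, 555-6128, 555-3799, 555-6128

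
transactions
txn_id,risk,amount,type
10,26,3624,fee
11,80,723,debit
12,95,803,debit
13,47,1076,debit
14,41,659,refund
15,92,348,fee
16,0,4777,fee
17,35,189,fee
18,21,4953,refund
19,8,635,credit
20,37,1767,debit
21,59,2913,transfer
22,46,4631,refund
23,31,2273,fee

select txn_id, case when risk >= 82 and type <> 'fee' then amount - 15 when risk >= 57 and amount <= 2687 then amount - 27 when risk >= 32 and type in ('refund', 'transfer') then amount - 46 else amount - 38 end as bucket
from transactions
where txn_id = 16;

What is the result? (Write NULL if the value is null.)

txn_id = 16: risk=0, amount=4777, type=fee.
risk >= 82 and type <> 'fee' → false
risk >= 57 and amount <= 2687 → false
risk >= 32 and type in ('refund', 'transfer') → false
No prior WHEN matched → ELSE → 4739

4739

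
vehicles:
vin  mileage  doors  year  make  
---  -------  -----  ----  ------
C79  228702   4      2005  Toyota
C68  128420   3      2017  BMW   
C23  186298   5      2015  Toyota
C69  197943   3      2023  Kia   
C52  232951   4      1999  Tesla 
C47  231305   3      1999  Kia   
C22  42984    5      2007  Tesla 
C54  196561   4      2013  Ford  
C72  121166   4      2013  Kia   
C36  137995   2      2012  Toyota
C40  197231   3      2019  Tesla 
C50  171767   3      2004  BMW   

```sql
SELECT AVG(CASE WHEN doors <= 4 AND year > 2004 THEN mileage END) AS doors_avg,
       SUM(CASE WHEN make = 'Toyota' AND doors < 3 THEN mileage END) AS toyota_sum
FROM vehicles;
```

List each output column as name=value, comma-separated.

[doors_avg: doors <= 4 AND year > 2004]
vin=C79: ✓ → 228702
vin=C68: ✓ → 128420
vin=C23: ✗
vin=C69: ✓ → 197943
vin=C52: ✗
vin=C47: ✗
vin=C22: ✗
vin=C54: ✓ → 196561
vin=C72: ✓ → 121166
vin=C36: ✓ → 137995
vin=C40: ✓ → 197231
vin=C50: ✗
doors_avg = (228702 + 128420 + 197943 + 196561 + 121166 + 137995 + 197231) / 7 = 172574
—
[toyota_sum: make = 'Toyota' AND doors < 3]
vin=C79: ✗
vin=C68: ✗
vin=C23: ✗
vin=C69: ✗
vin=C52: ✗
vin=C47: ✗
vin=C22: ✗
vin=C54: ✗
vin=C72: ✗
vin=C36: ✓ → 137995
vin=C40: ✗
vin=C50: ✗
toyota_sum = 137995

doors_avg=172574, toyota_sum=137995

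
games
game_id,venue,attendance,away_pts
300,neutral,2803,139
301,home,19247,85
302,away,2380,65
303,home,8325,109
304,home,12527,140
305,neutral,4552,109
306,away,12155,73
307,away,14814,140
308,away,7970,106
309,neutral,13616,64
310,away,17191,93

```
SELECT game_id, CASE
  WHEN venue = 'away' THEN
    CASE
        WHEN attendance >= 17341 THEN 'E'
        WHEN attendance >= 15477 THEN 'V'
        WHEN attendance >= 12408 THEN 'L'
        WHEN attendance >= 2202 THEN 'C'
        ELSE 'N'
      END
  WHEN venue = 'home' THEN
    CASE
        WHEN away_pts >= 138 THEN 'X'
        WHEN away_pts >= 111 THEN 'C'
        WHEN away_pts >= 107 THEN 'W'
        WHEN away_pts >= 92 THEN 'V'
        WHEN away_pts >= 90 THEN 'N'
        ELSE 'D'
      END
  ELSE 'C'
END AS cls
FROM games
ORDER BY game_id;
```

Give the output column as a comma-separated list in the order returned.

game_id=300: venue='neutral' → outer ELSE → C
game_id=301: venue='home' → inner[ELSE] → D
game_id=302: venue='away' → inner[attendance >= 2202] → C
game_id=303: venue='home' → inner[away_pts >= 107] → W
game_id=304: venue='home' → inner[away_pts >= 138] → X
game_id=305: venue='neutral' → outer ELSE → C
game_id=306: venue='away' → inner[attendance >= 2202] → C
game_id=307: venue='away' → inner[attendance >= 12408] → L
game_id=308: venue='away' → inner[attendance >= 2202] → C
game_id=309: venue='neutral' → outer ELSE → C
game_id=310: venue='away' → inner[attendance >= 15477] → V

C, D, C, W, X, C, C, L, C, C, V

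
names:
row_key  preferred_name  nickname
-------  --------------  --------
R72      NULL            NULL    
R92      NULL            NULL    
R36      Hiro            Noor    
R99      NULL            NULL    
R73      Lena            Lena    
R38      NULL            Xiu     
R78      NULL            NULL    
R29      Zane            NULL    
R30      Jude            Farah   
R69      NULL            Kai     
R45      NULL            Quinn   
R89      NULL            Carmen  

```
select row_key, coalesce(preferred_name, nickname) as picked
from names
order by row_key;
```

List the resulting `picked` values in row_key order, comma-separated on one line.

Zane, Jude, Hiro, Xiu, Quinn, Kai, NULL, Lena, NULL, Carmen, NULL, NULL

row_key=R29: preferred_name=Zane → Zane
row_key=R30: preferred_name=Jude → Jude
row_key=R36: preferred_name=Hiro → Hiro
row_key=R38: preferred_name=NULL, nickname=Xiu → Xiu
row_key=R45: preferred_name=NULL, nickname=Quinn → Quinn
row_key=R69: preferred_name=NULL, nickname=Kai → Kai
row_key=R72: preferred_name=NULL, nickname=NULL (all NULL) → NULL
row_key=R73: preferred_name=Lena → Lena
row_key=R78: preferred_name=NULL, nickname=NULL (all NULL) → NULL
row_key=R89: preferred_name=NULL, nickname=Carmen → Carmen
row_key=R92: preferred_name=NULL, nickname=NULL (all NULL) → NULL
row_key=R99: preferred_name=NULL, nickname=NULL (all NULL) → NULL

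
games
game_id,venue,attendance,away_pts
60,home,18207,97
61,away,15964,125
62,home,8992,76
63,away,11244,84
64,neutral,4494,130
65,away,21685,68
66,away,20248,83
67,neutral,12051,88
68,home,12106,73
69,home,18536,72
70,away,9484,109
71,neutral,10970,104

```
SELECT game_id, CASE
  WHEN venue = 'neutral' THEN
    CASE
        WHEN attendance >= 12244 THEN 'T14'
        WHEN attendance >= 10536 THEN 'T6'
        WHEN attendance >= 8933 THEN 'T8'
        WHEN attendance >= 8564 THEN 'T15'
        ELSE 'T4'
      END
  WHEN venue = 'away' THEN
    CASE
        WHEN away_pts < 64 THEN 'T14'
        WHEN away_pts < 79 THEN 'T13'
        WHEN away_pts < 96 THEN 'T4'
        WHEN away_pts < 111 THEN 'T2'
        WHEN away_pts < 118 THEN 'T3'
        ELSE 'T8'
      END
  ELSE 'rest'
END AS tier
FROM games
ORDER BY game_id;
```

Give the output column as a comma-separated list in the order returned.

game_id=60: venue='home' → outer ELSE → rest
game_id=61: venue='away' → inner[ELSE] → T8
game_id=62: venue='home' → outer ELSE → rest
game_id=63: venue='away' → inner[away_pts < 96] → T4
game_id=64: venue='neutral' → inner[ELSE] → T4
game_id=65: venue='away' → inner[away_pts < 79] → T13
game_id=66: venue='away' → inner[away_pts < 96] → T4
game_id=67: venue='neutral' → inner[attendance >= 10536] → T6
game_id=68: venue='home' → outer ELSE → rest
game_id=69: venue='home' → outer ELSE → rest
game_id=70: venue='away' → inner[away_pts < 111] → T2
game_id=71: venue='neutral' → inner[attendance >= 10536] → T6

rest, T8, rest, T4, T4, T13, T4, T6, rest, rest, T2, T6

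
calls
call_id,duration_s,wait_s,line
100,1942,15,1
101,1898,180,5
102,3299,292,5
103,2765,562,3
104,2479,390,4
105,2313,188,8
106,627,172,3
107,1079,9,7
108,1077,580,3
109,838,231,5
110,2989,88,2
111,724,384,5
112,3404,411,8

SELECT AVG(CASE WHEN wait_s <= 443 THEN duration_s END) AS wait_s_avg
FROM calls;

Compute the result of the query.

1962.9090909091

call_id=100: ✓ → 1942
call_id=101: ✓ → 1898
call_id=102: ✓ → 3299
call_id=103: ✗
call_id=104: ✓ → 2479
call_id=105: ✓ → 2313
call_id=106: ✓ → 627
call_id=107: ✓ → 1079
call_id=108: ✗
call_id=109: ✓ → 838
call_id=110: ✓ → 2989
call_id=111: ✓ → 724
call_id=112: ✓ → 3404
wait_s_avg = (1942 + 1898 + 3299 + 2479 + 2313 + 627 + 1079 + 838 + 2989 + 724 + 3404) / 11 = 1962.9090909091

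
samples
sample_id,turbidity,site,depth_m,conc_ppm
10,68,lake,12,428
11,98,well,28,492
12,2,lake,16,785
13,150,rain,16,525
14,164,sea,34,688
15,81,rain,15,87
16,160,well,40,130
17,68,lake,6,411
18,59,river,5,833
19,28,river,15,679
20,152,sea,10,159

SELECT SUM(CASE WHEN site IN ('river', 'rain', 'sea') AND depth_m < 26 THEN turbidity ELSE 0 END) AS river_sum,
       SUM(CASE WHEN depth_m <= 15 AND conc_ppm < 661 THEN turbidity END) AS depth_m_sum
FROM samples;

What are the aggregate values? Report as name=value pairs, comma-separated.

river_sum=470, depth_m_sum=369

[river_sum: site IN ('river', 'rain', 'sea') AND depth_m < 26]
sample_id=10: ✗
sample_id=11: ✗
sample_id=12: ✗
sample_id=13: ✓ → 150
sample_id=14: ✗
sample_id=15: ✓ → 81
sample_id=16: ✗
sample_id=17: ✗
sample_id=18: ✓ → 59
sample_id=19: ✓ → 28
sample_id=20: ✓ → 152
river_sum = 150 + 81 + 59 + 28 + 152 = 470
—
[depth_m_sum: depth_m <= 15 AND conc_ppm < 661]
sample_id=10: ✓ → 68
sample_id=11: ✗
sample_id=12: ✗
sample_id=13: ✗
sample_id=14: ✗
sample_id=15: ✓ → 81
sample_id=16: ✗
sample_id=17: ✓ → 68
sample_id=18: ✗
sample_id=19: ✗
sample_id=20: ✓ → 152
depth_m_sum = 68 + 81 + 68 + 152 = 369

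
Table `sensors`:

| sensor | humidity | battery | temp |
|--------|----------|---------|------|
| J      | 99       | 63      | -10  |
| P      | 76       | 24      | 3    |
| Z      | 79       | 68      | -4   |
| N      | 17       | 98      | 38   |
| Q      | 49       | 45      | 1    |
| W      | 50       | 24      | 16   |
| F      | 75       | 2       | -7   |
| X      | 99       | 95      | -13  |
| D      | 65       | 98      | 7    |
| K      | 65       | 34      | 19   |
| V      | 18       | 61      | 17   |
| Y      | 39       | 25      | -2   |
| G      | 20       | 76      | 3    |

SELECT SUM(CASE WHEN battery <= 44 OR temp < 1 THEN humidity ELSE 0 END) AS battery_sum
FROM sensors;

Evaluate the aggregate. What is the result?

sensor=J: ✓ → 99
sensor=P: ✓ → 76
sensor=Z: ✓ → 79
sensor=N: ✗
sensor=Q: ✗
sensor=W: ✓ → 50
sensor=F: ✓ → 75
sensor=X: ✓ → 99
sensor=D: ✗
sensor=K: ✓ → 65
sensor=V: ✗
sensor=Y: ✓ → 39
sensor=G: ✗
battery_sum = 99 + 76 + 79 + 50 + 75 + 99 + 65 + 39 = 582

582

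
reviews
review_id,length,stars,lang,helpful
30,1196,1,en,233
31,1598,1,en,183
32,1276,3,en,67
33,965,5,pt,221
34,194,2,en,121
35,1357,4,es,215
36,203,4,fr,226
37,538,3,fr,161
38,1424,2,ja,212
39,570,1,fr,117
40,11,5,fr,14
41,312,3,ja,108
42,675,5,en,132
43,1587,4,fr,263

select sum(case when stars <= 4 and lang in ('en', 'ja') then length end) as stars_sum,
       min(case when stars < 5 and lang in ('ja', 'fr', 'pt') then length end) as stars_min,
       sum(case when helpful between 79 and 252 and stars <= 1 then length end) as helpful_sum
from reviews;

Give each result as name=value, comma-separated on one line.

stars_sum=6000, stars_min=203, helpful_sum=3364

[stars_sum: stars <= 4 and lang in ('en', 'ja')]
review_id=30: ✓ → 1196
review_id=31: ✓ → 1598
review_id=32: ✓ → 1276
review_id=33: ✗
review_id=34: ✓ → 194
review_id=35: ✗
review_id=36: ✗
review_id=37: ✗
review_id=38: ✓ → 1424
review_id=39: ✗
review_id=40: ✗
review_id=41: ✓ → 312
review_id=42: ✗
review_id=43: ✗
stars_sum = 1196 + 1598 + 1276 + 194 + 1424 + 312 = 6000
—
[stars_min: stars < 5 and lang in ('ja', 'fr', 'pt')]
review_id=30: ✗
review_id=31: ✗
review_id=32: ✗
review_id=33: ✗
review_id=34: ✗
review_id=35: ✗
review_id=36: ✓ → 203
review_id=37: ✓ → 538
review_id=38: ✓ → 1424
review_id=39: ✓ → 570
review_id=40: ✗
review_id=41: ✓ → 312
review_id=42: ✗
review_id=43: ✓ → 1587
stars_min = MIN(203, 538, 1424, 570, 312, 1587) = 203
—
[helpful_sum: helpful between 79 and 252 and stars <= 1]
review_id=30: ✓ → 1196
review_id=31: ✓ → 1598
review_id=32: ✗
review_id=33: ✗
review_id=34: ✗
review_id=35: ✗
review_id=36: ✗
review_id=37: ✗
review_id=38: ✗
review_id=39: ✓ → 570
review_id=40: ✗
review_id=41: ✗
review_id=42: ✗
review_id=43: ✗
helpful_sum = 1196 + 1598 + 570 = 3364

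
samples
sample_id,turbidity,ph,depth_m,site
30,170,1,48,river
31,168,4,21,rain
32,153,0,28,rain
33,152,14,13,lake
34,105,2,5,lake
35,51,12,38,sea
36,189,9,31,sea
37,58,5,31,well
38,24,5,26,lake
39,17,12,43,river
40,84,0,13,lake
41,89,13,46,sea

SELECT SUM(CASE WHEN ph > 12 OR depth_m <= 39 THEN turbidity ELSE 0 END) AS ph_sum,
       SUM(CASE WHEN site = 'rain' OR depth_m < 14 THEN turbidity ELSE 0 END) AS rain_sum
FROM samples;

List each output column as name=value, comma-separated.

ph_sum=1073, rain_sum=662

[ph_sum: ph > 12 OR depth_m <= 39]
sample_id=30: ✗
sample_id=31: ✓ → 168
sample_id=32: ✓ → 153
sample_id=33: ✓ → 152
sample_id=34: ✓ → 105
sample_id=35: ✓ → 51
sample_id=36: ✓ → 189
sample_id=37: ✓ → 58
sample_id=38: ✓ → 24
sample_id=39: ✗
sample_id=40: ✓ → 84
sample_id=41: ✓ → 89
ph_sum = 168 + 153 + 152 + 105 + 51 + 189 + 58 + 24 + 84 + 89 = 1073
—
[rain_sum: site = 'rain' OR depth_m < 14]
sample_id=30: ✗
sample_id=31: ✓ → 168
sample_id=32: ✓ → 153
sample_id=33: ✓ → 152
sample_id=34: ✓ → 105
sample_id=35: ✗
sample_id=36: ✗
sample_id=37: ✗
sample_id=38: ✗
sample_id=39: ✗
sample_id=40: ✓ → 84
sample_id=41: ✗
rain_sum = 168 + 153 + 152 + 105 + 84 = 662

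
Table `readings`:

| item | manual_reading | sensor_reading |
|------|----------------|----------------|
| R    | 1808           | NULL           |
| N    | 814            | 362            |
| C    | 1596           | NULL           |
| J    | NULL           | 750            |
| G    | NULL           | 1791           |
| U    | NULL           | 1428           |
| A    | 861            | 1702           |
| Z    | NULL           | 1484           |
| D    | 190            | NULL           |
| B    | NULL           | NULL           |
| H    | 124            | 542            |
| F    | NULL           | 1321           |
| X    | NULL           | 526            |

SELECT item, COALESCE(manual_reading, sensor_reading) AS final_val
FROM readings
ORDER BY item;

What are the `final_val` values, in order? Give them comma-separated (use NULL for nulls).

861, NULL, 1596, 190, 1321, 1791, 124, 750, 814, 1808, 1428, 526, 1484

item=A: manual_reading=861 → 861
item=B: manual_reading=NULL, sensor_reading=NULL (all NULL) → NULL
item=C: manual_reading=1596 → 1596
item=D: manual_reading=190 → 190
item=F: manual_reading=NULL, sensor_reading=1321 → 1321
item=G: manual_reading=NULL, sensor_reading=1791 → 1791
item=H: manual_reading=124 → 124
item=J: manual_reading=NULL, sensor_reading=750 → 750
item=N: manual_reading=814 → 814
item=R: manual_reading=1808 → 1808
item=U: manual_reading=NULL, sensor_reading=1428 → 1428
item=X: manual_reading=NULL, sensor_reading=526 → 526
item=Z: manual_reading=NULL, sensor_reading=1484 → 1484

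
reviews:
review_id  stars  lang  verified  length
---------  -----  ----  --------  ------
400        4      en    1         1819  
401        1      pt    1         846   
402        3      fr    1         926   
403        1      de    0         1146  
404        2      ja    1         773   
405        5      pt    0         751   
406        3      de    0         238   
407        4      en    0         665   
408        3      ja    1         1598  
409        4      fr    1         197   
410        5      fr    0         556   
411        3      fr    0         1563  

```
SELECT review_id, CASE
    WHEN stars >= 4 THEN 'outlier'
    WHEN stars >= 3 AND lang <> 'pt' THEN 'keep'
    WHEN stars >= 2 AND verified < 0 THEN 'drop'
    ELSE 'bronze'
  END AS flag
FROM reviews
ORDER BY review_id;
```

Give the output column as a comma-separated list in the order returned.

outlier, bronze, keep, bronze, bronze, outlier, keep, outlier, keep, outlier, outlier, keep

review_id=400: stars >= 4 → outlier
review_id=401: ELSE → bronze
review_id=402: stars >= 3 AND lang <> 'pt' → keep
review_id=403: ELSE → bronze
review_id=404: ELSE → bronze
review_id=405: stars >= 4 → outlier
review_id=406: stars >= 3 AND lang <> 'pt' → keep
review_id=407: stars >= 4 → outlier
review_id=408: stars >= 3 AND lang <> 'pt' → keep
review_id=409: stars >= 4 → outlier
review_id=410: stars >= 4 → outlier
review_id=411: stars >= 3 AND lang <> 'pt' → keep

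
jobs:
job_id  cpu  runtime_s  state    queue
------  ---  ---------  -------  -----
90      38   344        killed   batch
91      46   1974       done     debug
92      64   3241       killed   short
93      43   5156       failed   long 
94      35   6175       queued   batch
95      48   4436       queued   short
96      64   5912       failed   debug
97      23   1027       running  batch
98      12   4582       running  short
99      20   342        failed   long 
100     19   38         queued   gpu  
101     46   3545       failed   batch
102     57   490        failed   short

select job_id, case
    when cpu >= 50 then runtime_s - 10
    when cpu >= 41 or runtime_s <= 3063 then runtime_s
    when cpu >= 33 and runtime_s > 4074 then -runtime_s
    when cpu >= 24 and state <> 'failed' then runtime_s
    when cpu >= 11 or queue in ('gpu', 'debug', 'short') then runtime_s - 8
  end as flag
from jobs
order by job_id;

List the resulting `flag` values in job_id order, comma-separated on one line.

344, 1974, 3231, 5156, -6175, 4436, 5902, 1027, 4574, 342, 38, 3545, 480

job_id=90: cpu >= 41 or runtime_s <= 3063 → 344
job_id=91: cpu >= 41 or runtime_s <= 3063 → 1974
job_id=92: cpu >= 50 → 3231
job_id=93: cpu >= 41 or runtime_s <= 3063 → 5156
job_id=94: cpu >= 33 and runtime_s > 4074 → -6175
job_id=95: cpu >= 41 or runtime_s <= 3063 → 4436
job_id=96: cpu >= 50 → 5902
job_id=97: cpu >= 41 or runtime_s <= 3063 → 1027
job_id=98: cpu >= 11 or queue in ('gpu', 'debug', 'short') → 4574
job_id=99: cpu >= 41 or runtime_s <= 3063 → 342
job_id=100: cpu >= 41 or runtime_s <= 3063 → 38
job_id=101: cpu >= 41 or runtime_s <= 3063 → 3545
job_id=102: cpu >= 50 → 480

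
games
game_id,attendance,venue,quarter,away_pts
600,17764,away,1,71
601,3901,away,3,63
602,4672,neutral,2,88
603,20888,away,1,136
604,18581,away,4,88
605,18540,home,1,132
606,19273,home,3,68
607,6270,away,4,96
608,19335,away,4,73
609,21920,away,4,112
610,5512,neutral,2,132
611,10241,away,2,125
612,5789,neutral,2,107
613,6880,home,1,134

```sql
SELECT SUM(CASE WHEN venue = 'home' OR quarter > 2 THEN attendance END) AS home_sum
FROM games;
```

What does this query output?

114700

game_id=600: ✗
game_id=601: ✓ → 3901
game_id=602: ✗
game_id=603: ✗
game_id=604: ✓ → 18581
game_id=605: ✓ → 18540
game_id=606: ✓ → 19273
game_id=607: ✓ → 6270
game_id=608: ✓ → 19335
game_id=609: ✓ → 21920
game_id=610: ✗
game_id=611: ✗
game_id=612: ✗
game_id=613: ✓ → 6880
home_sum = 3901 + 18581 + 18540 + 19273 + 6270 + 19335 + 21920 + 6880 = 114700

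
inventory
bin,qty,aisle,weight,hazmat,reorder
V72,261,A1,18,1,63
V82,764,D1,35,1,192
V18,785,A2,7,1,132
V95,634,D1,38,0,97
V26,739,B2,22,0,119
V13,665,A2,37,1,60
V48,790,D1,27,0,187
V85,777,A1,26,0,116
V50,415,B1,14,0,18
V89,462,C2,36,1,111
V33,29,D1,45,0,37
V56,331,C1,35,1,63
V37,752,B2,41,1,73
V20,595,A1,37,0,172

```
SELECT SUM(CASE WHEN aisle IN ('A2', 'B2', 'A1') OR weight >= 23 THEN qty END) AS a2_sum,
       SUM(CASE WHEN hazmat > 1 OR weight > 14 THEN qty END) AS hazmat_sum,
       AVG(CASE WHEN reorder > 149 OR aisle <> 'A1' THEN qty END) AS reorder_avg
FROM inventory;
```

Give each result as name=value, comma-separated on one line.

[a2_sum: aisle IN ('A2', 'B2', 'A1') OR weight >= 23]
bin=V72: ✓ → 261
bin=V82: ✓ → 764
bin=V18: ✓ → 785
bin=V95: ✓ → 634
bin=V26: ✓ → 739
bin=V13: ✓ → 665
bin=V48: ✓ → 790
bin=V85: ✓ → 777
bin=V50: ✗
bin=V89: ✓ → 462
bin=V33: ✓ → 29
bin=V56: ✓ → 331
bin=V37: ✓ → 752
bin=V20: ✓ → 595
a2_sum = 261 + 764 + 785 + 634 + 739 + 665 + 790 + 777 + 462 + 29 + 331 + 752 + 595 = 7584
—
[hazmat_sum: hazmat > 1 OR weight > 14]
bin=V72: ✓ → 261
bin=V82: ✓ → 764
bin=V18: ✗
bin=V95: ✓ → 634
bin=V26: ✓ → 739
bin=V13: ✓ → 665
bin=V48: ✓ → 790
bin=V85: ✓ → 777
bin=V50: ✗
bin=V89: ✓ → 462
bin=V33: ✓ → 29
bin=V56: ✓ → 331
bin=V37: ✓ → 752
bin=V20: ✓ → 595
hazmat_sum = 261 + 764 + 634 + 739 + 665 + 790 + 777 + 462 + 29 + 331 + 752 + 595 = 6799
—
[reorder_avg: reorder > 149 OR aisle <> 'A1']
bin=V72: ✗
bin=V82: ✓ → 764
bin=V18: ✓ → 785
bin=V95: ✓ → 634
bin=V26: ✓ → 739
bin=V13: ✓ → 665
bin=V48: ✓ → 790
bin=V85: ✗
bin=V50: ✓ → 415
bin=V89: ✓ → 462
bin=V33: ✓ → 29
bin=V56: ✓ → 331
bin=V37: ✓ → 752
bin=V20: ✓ → 595
reorder_avg = (764 + 785 + 634 + 739 + 665 + 790 + 415 + 462 + 29 + 331 + 752 + 595) / 12 = 580.0833333333

a2_sum=7584, hazmat_sum=6799, reorder_avg=580.0833333333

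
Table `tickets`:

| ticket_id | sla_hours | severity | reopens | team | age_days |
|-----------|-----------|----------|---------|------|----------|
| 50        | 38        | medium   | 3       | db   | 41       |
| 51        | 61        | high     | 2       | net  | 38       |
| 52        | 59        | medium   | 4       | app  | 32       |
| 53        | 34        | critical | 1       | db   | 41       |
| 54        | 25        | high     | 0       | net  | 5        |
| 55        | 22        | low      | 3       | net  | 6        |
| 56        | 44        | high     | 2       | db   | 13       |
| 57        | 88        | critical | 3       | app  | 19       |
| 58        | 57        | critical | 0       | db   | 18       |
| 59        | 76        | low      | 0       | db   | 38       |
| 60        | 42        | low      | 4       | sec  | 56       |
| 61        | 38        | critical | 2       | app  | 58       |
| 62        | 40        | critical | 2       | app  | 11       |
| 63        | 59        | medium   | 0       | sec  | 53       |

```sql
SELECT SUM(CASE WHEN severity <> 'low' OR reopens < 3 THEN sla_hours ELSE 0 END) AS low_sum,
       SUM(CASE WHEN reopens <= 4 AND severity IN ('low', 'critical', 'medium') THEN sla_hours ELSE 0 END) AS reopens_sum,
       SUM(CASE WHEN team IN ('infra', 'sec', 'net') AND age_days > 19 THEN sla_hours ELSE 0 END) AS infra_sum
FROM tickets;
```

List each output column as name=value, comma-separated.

[low_sum: severity <> 'low' OR reopens < 3]
ticket_id=50: ✓ → 38
ticket_id=51: ✓ → 61
ticket_id=52: ✓ → 59
ticket_id=53: ✓ → 34
ticket_id=54: ✓ → 25
ticket_id=55: ✗
ticket_id=56: ✓ → 44
ticket_id=57: ✓ → 88
ticket_id=58: ✓ → 57
ticket_id=59: ✓ → 76
ticket_id=60: ✗
ticket_id=61: ✓ → 38
ticket_id=62: ✓ → 40
ticket_id=63: ✓ → 59
low_sum = 38 + 61 + 59 + 34 + 25 + 44 + 88 + 57 + 76 + 38 + 40 + 59 = 619
—
[reopens_sum: reopens <= 4 AND severity IN ('low', 'critical', 'medium')]
ticket_id=50: ✓ → 38
ticket_id=51: ✗
ticket_id=52: ✓ → 59
ticket_id=53: ✓ → 34
ticket_id=54: ✗
ticket_id=55: ✓ → 22
ticket_id=56: ✗
ticket_id=57: ✓ → 88
ticket_id=58: ✓ → 57
ticket_id=59: ✓ → 76
ticket_id=60: ✓ → 42
ticket_id=61: ✓ → 38
ticket_id=62: ✓ → 40
ticket_id=63: ✓ → 59
reopens_sum = 38 + 59 + 34 + 22 + 88 + 57 + 76 + 42 + 38 + 40 + 59 = 553
—
[infra_sum: team IN ('infra', 'sec', 'net') AND age_days > 19]
ticket_id=50: ✗
ticket_id=51: ✓ → 61
ticket_id=52: ✗
ticket_id=53: ✗
ticket_id=54: ✗
ticket_id=55: ✗
ticket_id=56: ✗
ticket_id=57: ✗
ticket_id=58: ✗
ticket_id=59: ✗
ticket_id=60: ✓ → 42
ticket_id=61: ✗
ticket_id=62: ✗
ticket_id=63: ✓ → 59
infra_sum = 61 + 42 + 59 = 162

low_sum=619, reopens_sum=553, infra_sum=162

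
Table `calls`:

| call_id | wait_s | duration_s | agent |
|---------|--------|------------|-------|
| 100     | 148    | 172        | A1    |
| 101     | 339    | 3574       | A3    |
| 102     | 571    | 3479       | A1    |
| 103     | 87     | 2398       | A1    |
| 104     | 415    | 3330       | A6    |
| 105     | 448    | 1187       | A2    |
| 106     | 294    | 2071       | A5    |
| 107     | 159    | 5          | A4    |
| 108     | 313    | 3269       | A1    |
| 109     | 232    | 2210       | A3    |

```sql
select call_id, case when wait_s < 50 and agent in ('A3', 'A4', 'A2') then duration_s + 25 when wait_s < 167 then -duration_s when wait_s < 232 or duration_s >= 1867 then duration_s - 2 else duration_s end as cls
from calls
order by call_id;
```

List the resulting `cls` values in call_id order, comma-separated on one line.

-172, 3572, 3477, -2398, 3328, 1187, 2069, -5, 3267, 2208

call_id=100: wait_s < 167 → -172
call_id=101: wait_s < 232 or duration_s >= 1867 → 3572
call_id=102: wait_s < 232 or duration_s >= 1867 → 3477
call_id=103: wait_s < 167 → -2398
call_id=104: wait_s < 232 or duration_s >= 1867 → 3328
call_id=105: ELSE → 1187
call_id=106: wait_s < 232 or duration_s >= 1867 → 2069
call_id=107: wait_s < 167 → -5
call_id=108: wait_s < 232 or duration_s >= 1867 → 3267
call_id=109: wait_s < 232 or duration_s >= 1867 → 2208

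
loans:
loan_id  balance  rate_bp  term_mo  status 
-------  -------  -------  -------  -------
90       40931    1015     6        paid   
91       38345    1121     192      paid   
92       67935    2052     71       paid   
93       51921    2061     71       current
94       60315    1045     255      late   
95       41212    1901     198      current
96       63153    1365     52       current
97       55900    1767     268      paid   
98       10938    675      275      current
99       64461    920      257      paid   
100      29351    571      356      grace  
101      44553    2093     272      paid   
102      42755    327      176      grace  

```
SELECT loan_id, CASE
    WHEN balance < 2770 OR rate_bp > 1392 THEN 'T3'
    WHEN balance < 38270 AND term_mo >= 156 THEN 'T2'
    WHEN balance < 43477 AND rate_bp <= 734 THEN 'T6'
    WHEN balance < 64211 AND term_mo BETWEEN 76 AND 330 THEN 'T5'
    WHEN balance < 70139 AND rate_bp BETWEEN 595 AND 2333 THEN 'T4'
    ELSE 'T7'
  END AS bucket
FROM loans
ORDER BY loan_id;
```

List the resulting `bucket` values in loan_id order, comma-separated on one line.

loan_id=90: balance < 70139 AND rate_bp BETWEEN 595 AND 2333 → T4
loan_id=91: balance < 64211 AND term_mo BETWEEN 76 AND 330 → T5
loan_id=92: balance < 2770 OR rate_bp > 1392 → T3
loan_id=93: balance < 2770 OR rate_bp > 1392 → T3
loan_id=94: balance < 64211 AND term_mo BETWEEN 76 AND 330 → T5
loan_id=95: balance < 2770 OR rate_bp > 1392 → T3
loan_id=96: balance < 70139 AND rate_bp BETWEEN 595 AND 2333 → T4
loan_id=97: balance < 2770 OR rate_bp > 1392 → T3
loan_id=98: balance < 38270 AND term_mo >= 156 → T2
loan_id=99: balance < 70139 AND rate_bp BETWEEN 595 AND 2333 → T4
loan_id=100: balance < 38270 AND term_mo >= 156 → T2
loan_id=101: balance < 2770 OR rate_bp > 1392 → T3
loan_id=102: balance < 43477 AND rate_bp <= 734 → T6

T4, T5, T3, T3, T5, T3, T4, T3, T2, T4, T2, T3, T6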